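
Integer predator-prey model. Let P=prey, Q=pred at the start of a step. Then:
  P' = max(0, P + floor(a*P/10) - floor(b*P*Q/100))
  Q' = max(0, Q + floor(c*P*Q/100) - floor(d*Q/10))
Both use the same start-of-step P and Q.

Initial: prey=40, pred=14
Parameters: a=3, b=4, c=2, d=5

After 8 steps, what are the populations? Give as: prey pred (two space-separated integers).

Step 1: prey: 40+12-22=30; pred: 14+11-7=18
Step 2: prey: 30+9-21=18; pred: 18+10-9=19
Step 3: prey: 18+5-13=10; pred: 19+6-9=16
Step 4: prey: 10+3-6=7; pred: 16+3-8=11
Step 5: prey: 7+2-3=6; pred: 11+1-5=7
Step 6: prey: 6+1-1=6; pred: 7+0-3=4
Step 7: prey: 6+1-0=7; pred: 4+0-2=2
Step 8: prey: 7+2-0=9; pred: 2+0-1=1

Answer: 9 1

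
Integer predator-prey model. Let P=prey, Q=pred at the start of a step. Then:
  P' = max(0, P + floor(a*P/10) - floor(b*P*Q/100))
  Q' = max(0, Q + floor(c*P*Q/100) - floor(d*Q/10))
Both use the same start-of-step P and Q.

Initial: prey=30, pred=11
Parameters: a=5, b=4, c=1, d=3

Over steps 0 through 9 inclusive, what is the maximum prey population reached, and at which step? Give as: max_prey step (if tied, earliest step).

Step 1: prey: 30+15-13=32; pred: 11+3-3=11
Step 2: prey: 32+16-14=34; pred: 11+3-3=11
Step 3: prey: 34+17-14=37; pred: 11+3-3=11
Step 4: prey: 37+18-16=39; pred: 11+4-3=12
Step 5: prey: 39+19-18=40; pred: 12+4-3=13
Step 6: prey: 40+20-20=40; pred: 13+5-3=15
Step 7: prey: 40+20-24=36; pred: 15+6-4=17
Step 8: prey: 36+18-24=30; pred: 17+6-5=18
Step 9: prey: 30+15-21=24; pred: 18+5-5=18
Max prey = 40 at step 5

Answer: 40 5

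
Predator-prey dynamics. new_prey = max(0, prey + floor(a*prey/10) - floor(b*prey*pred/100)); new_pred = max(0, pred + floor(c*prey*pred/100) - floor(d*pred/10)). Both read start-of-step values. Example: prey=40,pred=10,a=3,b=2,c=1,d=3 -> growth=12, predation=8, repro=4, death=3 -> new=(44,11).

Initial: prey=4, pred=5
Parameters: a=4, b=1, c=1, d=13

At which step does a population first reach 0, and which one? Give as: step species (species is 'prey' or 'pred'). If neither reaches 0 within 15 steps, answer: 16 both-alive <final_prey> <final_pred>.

Step 1: prey: 4+1-0=5; pred: 5+0-6=0
First extinction: pred at step 1

Answer: 1 pred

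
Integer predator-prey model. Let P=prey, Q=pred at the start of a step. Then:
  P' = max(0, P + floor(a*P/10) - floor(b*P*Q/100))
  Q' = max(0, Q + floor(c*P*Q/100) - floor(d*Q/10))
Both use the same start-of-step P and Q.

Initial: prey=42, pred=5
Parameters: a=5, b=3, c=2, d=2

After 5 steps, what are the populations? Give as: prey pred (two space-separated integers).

Step 1: prey: 42+21-6=57; pred: 5+4-1=8
Step 2: prey: 57+28-13=72; pred: 8+9-1=16
Step 3: prey: 72+36-34=74; pred: 16+23-3=36
Step 4: prey: 74+37-79=32; pred: 36+53-7=82
Step 5: prey: 32+16-78=0; pred: 82+52-16=118

Answer: 0 118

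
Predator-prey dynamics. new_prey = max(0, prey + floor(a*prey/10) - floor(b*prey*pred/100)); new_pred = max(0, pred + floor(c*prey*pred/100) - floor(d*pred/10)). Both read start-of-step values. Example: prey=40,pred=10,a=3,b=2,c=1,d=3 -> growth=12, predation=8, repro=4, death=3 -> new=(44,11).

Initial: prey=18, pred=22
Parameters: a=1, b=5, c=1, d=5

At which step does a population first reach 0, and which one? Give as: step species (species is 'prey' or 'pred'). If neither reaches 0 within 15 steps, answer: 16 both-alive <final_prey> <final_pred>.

Step 1: prey: 18+1-19=0; pred: 22+3-11=14
First extinction: prey at step 1

Answer: 1 prey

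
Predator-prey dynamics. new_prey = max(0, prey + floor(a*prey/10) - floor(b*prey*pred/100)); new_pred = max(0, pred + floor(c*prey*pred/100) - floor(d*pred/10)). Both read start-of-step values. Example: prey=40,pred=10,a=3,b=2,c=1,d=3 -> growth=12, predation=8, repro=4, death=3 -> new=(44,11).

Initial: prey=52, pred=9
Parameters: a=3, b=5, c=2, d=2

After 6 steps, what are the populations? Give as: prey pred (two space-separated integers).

Answer: 0 19

Derivation:
Step 1: prey: 52+15-23=44; pred: 9+9-1=17
Step 2: prey: 44+13-37=20; pred: 17+14-3=28
Step 3: prey: 20+6-28=0; pred: 28+11-5=34
Step 4: prey: 0+0-0=0; pred: 34+0-6=28
Step 5: prey: 0+0-0=0; pred: 28+0-5=23
Step 6: prey: 0+0-0=0; pred: 23+0-4=19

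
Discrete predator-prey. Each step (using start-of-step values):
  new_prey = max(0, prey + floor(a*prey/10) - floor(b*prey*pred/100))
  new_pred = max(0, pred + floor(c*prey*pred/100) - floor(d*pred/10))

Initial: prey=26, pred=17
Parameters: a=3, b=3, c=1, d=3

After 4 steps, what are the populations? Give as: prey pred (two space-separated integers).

Answer: 14 11

Derivation:
Step 1: prey: 26+7-13=20; pred: 17+4-5=16
Step 2: prey: 20+6-9=17; pred: 16+3-4=15
Step 3: prey: 17+5-7=15; pred: 15+2-4=13
Step 4: prey: 15+4-5=14; pred: 13+1-3=11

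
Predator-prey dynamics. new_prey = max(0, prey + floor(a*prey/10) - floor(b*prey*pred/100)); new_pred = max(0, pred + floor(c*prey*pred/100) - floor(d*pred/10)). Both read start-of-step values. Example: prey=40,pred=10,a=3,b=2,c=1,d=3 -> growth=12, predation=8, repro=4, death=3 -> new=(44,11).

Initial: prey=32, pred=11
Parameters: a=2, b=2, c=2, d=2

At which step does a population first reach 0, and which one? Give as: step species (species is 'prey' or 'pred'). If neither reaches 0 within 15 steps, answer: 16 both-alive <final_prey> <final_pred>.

Step 1: prey: 32+6-7=31; pred: 11+7-2=16
Step 2: prey: 31+6-9=28; pred: 16+9-3=22
Step 3: prey: 28+5-12=21; pred: 22+12-4=30
Step 4: prey: 21+4-12=13; pred: 30+12-6=36
Step 5: prey: 13+2-9=6; pred: 36+9-7=38
Step 6: prey: 6+1-4=3; pred: 38+4-7=35
Step 7: prey: 3+0-2=1; pred: 35+2-7=30
Step 8: prey: 1+0-0=1; pred: 30+0-6=24
Step 9: prey: 1+0-0=1; pred: 24+0-4=20
Step 10: prey: 1+0-0=1; pred: 20+0-4=16
Step 11: prey: 1+0-0=1; pred: 16+0-3=13
Step 12: prey: 1+0-0=1; pred: 13+0-2=11
Step 13: prey: 1+0-0=1; pred: 11+0-2=9
Step 14: prey: 1+0-0=1; pred: 9+0-1=8
Step 15: prey: 1+0-0=1; pred: 8+0-1=7
No extinction within 15 steps

Answer: 16 both-alive 1 7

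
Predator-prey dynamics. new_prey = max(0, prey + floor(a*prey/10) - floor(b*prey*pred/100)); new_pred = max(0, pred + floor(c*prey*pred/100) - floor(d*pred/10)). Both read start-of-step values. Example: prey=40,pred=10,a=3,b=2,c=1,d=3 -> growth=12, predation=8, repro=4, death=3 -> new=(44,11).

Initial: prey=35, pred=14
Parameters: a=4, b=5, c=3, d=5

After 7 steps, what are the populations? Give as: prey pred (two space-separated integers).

Answer: 0 2

Derivation:
Step 1: prey: 35+14-24=25; pred: 14+14-7=21
Step 2: prey: 25+10-26=9; pred: 21+15-10=26
Step 3: prey: 9+3-11=1; pred: 26+7-13=20
Step 4: prey: 1+0-1=0; pred: 20+0-10=10
Step 5: prey: 0+0-0=0; pred: 10+0-5=5
Step 6: prey: 0+0-0=0; pred: 5+0-2=3
Step 7: prey: 0+0-0=0; pred: 3+0-1=2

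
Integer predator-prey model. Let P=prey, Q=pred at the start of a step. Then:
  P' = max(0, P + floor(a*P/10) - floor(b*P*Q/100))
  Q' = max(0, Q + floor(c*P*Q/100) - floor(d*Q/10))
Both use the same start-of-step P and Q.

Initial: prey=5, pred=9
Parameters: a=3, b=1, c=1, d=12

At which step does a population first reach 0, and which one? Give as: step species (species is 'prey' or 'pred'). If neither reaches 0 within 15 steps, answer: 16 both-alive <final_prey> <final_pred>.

Answer: 1 pred

Derivation:
Step 1: prey: 5+1-0=6; pred: 9+0-10=0
First extinction: pred at step 1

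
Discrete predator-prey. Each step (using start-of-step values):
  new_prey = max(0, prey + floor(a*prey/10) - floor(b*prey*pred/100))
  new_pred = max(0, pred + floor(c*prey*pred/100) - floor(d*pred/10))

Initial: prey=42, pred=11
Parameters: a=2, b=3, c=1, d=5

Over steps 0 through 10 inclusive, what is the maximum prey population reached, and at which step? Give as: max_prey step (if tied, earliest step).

Answer: 62 10

Derivation:
Step 1: prey: 42+8-13=37; pred: 11+4-5=10
Step 2: prey: 37+7-11=33; pred: 10+3-5=8
Step 3: prey: 33+6-7=32; pred: 8+2-4=6
Step 4: prey: 32+6-5=33; pred: 6+1-3=4
Step 5: prey: 33+6-3=36; pred: 4+1-2=3
Step 6: prey: 36+7-3=40; pred: 3+1-1=3
Step 7: prey: 40+8-3=45; pred: 3+1-1=3
Step 8: prey: 45+9-4=50; pred: 3+1-1=3
Step 9: prey: 50+10-4=56; pred: 3+1-1=3
Step 10: prey: 56+11-5=62; pred: 3+1-1=3
Max prey = 62 at step 10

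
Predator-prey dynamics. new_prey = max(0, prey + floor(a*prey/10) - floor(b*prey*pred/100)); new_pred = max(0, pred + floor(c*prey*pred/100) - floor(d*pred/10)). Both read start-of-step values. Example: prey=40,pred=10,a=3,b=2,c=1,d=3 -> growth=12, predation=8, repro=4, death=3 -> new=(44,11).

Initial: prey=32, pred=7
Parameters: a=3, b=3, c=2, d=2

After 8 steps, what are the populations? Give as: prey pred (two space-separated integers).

Step 1: prey: 32+9-6=35; pred: 7+4-1=10
Step 2: prey: 35+10-10=35; pred: 10+7-2=15
Step 3: prey: 35+10-15=30; pred: 15+10-3=22
Step 4: prey: 30+9-19=20; pred: 22+13-4=31
Step 5: prey: 20+6-18=8; pred: 31+12-6=37
Step 6: prey: 8+2-8=2; pred: 37+5-7=35
Step 7: prey: 2+0-2=0; pred: 35+1-7=29
Step 8: prey: 0+0-0=0; pred: 29+0-5=24

Answer: 0 24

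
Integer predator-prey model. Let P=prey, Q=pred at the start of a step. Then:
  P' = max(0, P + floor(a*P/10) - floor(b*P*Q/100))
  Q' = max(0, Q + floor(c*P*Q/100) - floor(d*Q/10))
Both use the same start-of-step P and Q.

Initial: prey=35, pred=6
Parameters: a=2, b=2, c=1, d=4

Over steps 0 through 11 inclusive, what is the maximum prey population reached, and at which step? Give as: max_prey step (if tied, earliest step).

Step 1: prey: 35+7-4=38; pred: 6+2-2=6
Step 2: prey: 38+7-4=41; pred: 6+2-2=6
Step 3: prey: 41+8-4=45; pred: 6+2-2=6
Step 4: prey: 45+9-5=49; pred: 6+2-2=6
Step 5: prey: 49+9-5=53; pred: 6+2-2=6
Step 6: prey: 53+10-6=57; pred: 6+3-2=7
Step 7: prey: 57+11-7=61; pred: 7+3-2=8
Step 8: prey: 61+12-9=64; pred: 8+4-3=9
Step 9: prey: 64+12-11=65; pred: 9+5-3=11
Step 10: prey: 65+13-14=64; pred: 11+7-4=14
Step 11: prey: 64+12-17=59; pred: 14+8-5=17
Max prey = 65 at step 9

Answer: 65 9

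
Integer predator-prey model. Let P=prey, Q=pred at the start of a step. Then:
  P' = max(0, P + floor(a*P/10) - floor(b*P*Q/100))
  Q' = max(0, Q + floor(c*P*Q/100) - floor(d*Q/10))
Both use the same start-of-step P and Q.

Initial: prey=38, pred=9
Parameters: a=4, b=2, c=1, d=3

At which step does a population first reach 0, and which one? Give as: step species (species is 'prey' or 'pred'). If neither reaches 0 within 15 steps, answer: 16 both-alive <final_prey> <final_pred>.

Step 1: prey: 38+15-6=47; pred: 9+3-2=10
Step 2: prey: 47+18-9=56; pred: 10+4-3=11
Step 3: prey: 56+22-12=66; pred: 11+6-3=14
Step 4: prey: 66+26-18=74; pred: 14+9-4=19
Step 5: prey: 74+29-28=75; pred: 19+14-5=28
Step 6: prey: 75+30-42=63; pred: 28+21-8=41
Step 7: prey: 63+25-51=37; pred: 41+25-12=54
Step 8: prey: 37+14-39=12; pred: 54+19-16=57
Step 9: prey: 12+4-13=3; pred: 57+6-17=46
Step 10: prey: 3+1-2=2; pred: 46+1-13=34
Step 11: prey: 2+0-1=1; pred: 34+0-10=24
Step 12: prey: 1+0-0=1; pred: 24+0-7=17
Step 13: prey: 1+0-0=1; pred: 17+0-5=12
Step 14: prey: 1+0-0=1; pred: 12+0-3=9
Step 15: prey: 1+0-0=1; pred: 9+0-2=7
No extinction within 15 steps

Answer: 16 both-alive 1 7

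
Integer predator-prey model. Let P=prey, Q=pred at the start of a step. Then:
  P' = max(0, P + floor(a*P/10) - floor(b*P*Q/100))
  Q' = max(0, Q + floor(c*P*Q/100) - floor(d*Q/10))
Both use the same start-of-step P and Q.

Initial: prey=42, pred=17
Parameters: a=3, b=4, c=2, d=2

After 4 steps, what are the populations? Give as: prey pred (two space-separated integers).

Answer: 0 26

Derivation:
Step 1: prey: 42+12-28=26; pred: 17+14-3=28
Step 2: prey: 26+7-29=4; pred: 28+14-5=37
Step 3: prey: 4+1-5=0; pred: 37+2-7=32
Step 4: prey: 0+0-0=0; pred: 32+0-6=26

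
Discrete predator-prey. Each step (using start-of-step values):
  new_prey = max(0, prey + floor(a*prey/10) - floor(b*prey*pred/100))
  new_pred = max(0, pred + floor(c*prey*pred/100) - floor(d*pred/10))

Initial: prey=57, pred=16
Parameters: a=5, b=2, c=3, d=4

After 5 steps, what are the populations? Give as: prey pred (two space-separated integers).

Step 1: prey: 57+28-18=67; pred: 16+27-6=37
Step 2: prey: 67+33-49=51; pred: 37+74-14=97
Step 3: prey: 51+25-98=0; pred: 97+148-38=207
Step 4: prey: 0+0-0=0; pred: 207+0-82=125
Step 5: prey: 0+0-0=0; pred: 125+0-50=75

Answer: 0 75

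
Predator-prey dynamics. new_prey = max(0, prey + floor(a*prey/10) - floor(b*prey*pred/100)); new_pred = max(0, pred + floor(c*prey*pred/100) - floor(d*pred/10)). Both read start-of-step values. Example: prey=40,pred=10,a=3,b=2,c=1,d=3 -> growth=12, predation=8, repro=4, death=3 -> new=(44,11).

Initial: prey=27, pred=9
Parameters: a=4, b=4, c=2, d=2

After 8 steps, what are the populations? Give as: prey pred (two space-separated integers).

Step 1: prey: 27+10-9=28; pred: 9+4-1=12
Step 2: prey: 28+11-13=26; pred: 12+6-2=16
Step 3: prey: 26+10-16=20; pred: 16+8-3=21
Step 4: prey: 20+8-16=12; pred: 21+8-4=25
Step 5: prey: 12+4-12=4; pred: 25+6-5=26
Step 6: prey: 4+1-4=1; pred: 26+2-5=23
Step 7: prey: 1+0-0=1; pred: 23+0-4=19
Step 8: prey: 1+0-0=1; pred: 19+0-3=16

Answer: 1 16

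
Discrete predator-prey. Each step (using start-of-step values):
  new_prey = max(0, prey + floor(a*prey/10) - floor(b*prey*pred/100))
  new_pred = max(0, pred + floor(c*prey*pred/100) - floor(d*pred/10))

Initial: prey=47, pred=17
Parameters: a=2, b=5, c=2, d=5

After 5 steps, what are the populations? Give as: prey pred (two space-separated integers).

Step 1: prey: 47+9-39=17; pred: 17+15-8=24
Step 2: prey: 17+3-20=0; pred: 24+8-12=20
Step 3: prey: 0+0-0=0; pred: 20+0-10=10
Step 4: prey: 0+0-0=0; pred: 10+0-5=5
Step 5: prey: 0+0-0=0; pred: 5+0-2=3

Answer: 0 3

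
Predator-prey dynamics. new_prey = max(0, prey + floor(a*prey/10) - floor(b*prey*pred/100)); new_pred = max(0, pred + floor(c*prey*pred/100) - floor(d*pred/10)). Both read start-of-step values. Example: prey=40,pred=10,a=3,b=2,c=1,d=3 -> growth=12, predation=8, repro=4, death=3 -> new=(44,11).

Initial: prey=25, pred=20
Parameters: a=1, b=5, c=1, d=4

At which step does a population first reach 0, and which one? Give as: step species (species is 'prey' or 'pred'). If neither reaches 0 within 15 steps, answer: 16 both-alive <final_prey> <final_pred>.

Step 1: prey: 25+2-25=2; pred: 20+5-8=17
Step 2: prey: 2+0-1=1; pred: 17+0-6=11
Step 3: prey: 1+0-0=1; pred: 11+0-4=7
Step 4: prey: 1+0-0=1; pred: 7+0-2=5
Step 5: prey: 1+0-0=1; pred: 5+0-2=3
Step 6: prey: 1+0-0=1; pred: 3+0-1=2
Step 7: prey: 1+0-0=1; pred: 2+0-0=2
Steps 8-15: state stable at prey=1, pred=2 (no change)
No extinction within 15 steps

Answer: 16 both-alive 1 2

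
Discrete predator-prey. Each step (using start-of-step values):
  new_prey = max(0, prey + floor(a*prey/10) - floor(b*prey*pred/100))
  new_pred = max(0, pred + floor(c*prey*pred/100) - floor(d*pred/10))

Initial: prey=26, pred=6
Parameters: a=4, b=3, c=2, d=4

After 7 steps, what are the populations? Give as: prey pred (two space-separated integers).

Answer: 6 40

Derivation:
Step 1: prey: 26+10-4=32; pred: 6+3-2=7
Step 2: prey: 32+12-6=38; pred: 7+4-2=9
Step 3: prey: 38+15-10=43; pred: 9+6-3=12
Step 4: prey: 43+17-15=45; pred: 12+10-4=18
Step 5: prey: 45+18-24=39; pred: 18+16-7=27
Step 6: prey: 39+15-31=23; pred: 27+21-10=38
Step 7: prey: 23+9-26=6; pred: 38+17-15=40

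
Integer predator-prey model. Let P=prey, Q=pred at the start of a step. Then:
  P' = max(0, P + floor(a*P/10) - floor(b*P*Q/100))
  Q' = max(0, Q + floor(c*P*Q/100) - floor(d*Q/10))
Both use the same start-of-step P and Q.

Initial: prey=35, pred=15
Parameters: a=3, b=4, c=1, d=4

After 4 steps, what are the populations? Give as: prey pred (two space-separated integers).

Answer: 13 7

Derivation:
Step 1: prey: 35+10-21=24; pred: 15+5-6=14
Step 2: prey: 24+7-13=18; pred: 14+3-5=12
Step 3: prey: 18+5-8=15; pred: 12+2-4=10
Step 4: prey: 15+4-6=13; pred: 10+1-4=7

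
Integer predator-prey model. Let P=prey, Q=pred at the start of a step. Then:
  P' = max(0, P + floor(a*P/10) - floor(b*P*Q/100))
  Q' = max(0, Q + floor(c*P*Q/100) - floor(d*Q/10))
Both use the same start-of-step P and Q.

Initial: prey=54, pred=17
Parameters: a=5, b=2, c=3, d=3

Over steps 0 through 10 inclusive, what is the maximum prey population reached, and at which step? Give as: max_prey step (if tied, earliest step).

Answer: 63 1

Derivation:
Step 1: prey: 54+27-18=63; pred: 17+27-5=39
Step 2: prey: 63+31-49=45; pred: 39+73-11=101
Step 3: prey: 45+22-90=0; pred: 101+136-30=207
Step 4: prey: 0+0-0=0; pred: 207+0-62=145
Step 5: prey: 0+0-0=0; pred: 145+0-43=102
Step 6: prey: 0+0-0=0; pred: 102+0-30=72
Step 7: prey: 0+0-0=0; pred: 72+0-21=51
Step 8: prey: 0+0-0=0; pred: 51+0-15=36
Step 9: prey: 0+0-0=0; pred: 36+0-10=26
Step 10: prey: 0+0-0=0; pred: 26+0-7=19
Max prey = 63 at step 1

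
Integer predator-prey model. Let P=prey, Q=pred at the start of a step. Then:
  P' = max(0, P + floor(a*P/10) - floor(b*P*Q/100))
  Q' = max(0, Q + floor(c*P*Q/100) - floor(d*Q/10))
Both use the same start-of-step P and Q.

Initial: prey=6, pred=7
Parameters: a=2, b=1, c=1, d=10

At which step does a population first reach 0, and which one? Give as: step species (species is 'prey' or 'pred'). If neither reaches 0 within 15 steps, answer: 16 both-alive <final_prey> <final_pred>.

Step 1: prey: 6+1-0=7; pred: 7+0-7=0
First extinction: pred at step 1

Answer: 1 pred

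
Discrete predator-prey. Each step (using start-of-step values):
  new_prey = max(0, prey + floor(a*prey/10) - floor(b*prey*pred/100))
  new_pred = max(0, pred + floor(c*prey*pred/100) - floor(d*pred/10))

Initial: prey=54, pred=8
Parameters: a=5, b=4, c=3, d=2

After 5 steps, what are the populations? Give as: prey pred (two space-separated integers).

Step 1: prey: 54+27-17=64; pred: 8+12-1=19
Step 2: prey: 64+32-48=48; pred: 19+36-3=52
Step 3: prey: 48+24-99=0; pred: 52+74-10=116
Step 4: prey: 0+0-0=0; pred: 116+0-23=93
Step 5: prey: 0+0-0=0; pred: 93+0-18=75

Answer: 0 75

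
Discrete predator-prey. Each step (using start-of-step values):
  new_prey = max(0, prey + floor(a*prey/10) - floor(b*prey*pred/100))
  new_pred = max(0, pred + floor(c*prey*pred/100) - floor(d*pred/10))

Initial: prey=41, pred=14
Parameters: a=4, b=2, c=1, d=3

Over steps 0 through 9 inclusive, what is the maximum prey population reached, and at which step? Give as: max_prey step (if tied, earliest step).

Step 1: prey: 41+16-11=46; pred: 14+5-4=15
Step 2: prey: 46+18-13=51; pred: 15+6-4=17
Step 3: prey: 51+20-17=54; pred: 17+8-5=20
Step 4: prey: 54+21-21=54; pred: 20+10-6=24
Step 5: prey: 54+21-25=50; pred: 24+12-7=29
Step 6: prey: 50+20-29=41; pred: 29+14-8=35
Step 7: prey: 41+16-28=29; pred: 35+14-10=39
Step 8: prey: 29+11-22=18; pred: 39+11-11=39
Step 9: prey: 18+7-14=11; pred: 39+7-11=35
Max prey = 54 at step 3

Answer: 54 3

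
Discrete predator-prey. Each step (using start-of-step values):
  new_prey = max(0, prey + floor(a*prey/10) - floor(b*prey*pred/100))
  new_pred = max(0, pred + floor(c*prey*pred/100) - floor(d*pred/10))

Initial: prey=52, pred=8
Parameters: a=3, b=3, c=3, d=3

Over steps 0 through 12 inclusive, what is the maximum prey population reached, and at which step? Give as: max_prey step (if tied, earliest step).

Step 1: prey: 52+15-12=55; pred: 8+12-2=18
Step 2: prey: 55+16-29=42; pred: 18+29-5=42
Step 3: prey: 42+12-52=2; pred: 42+52-12=82
Step 4: prey: 2+0-4=0; pred: 82+4-24=62
Step 5: prey: 0+0-0=0; pred: 62+0-18=44
Step 6: prey: 0+0-0=0; pred: 44+0-13=31
Step 7: prey: 0+0-0=0; pred: 31+0-9=22
Step 8: prey: 0+0-0=0; pred: 22+0-6=16
Step 9: prey: 0+0-0=0; pred: 16+0-4=12
Step 10: prey: 0+0-0=0; pred: 12+0-3=9
Step 11: prey: 0+0-0=0; pred: 9+0-2=7
Step 12: prey: 0+0-0=0; pred: 7+0-2=5
Max prey = 55 at step 1

Answer: 55 1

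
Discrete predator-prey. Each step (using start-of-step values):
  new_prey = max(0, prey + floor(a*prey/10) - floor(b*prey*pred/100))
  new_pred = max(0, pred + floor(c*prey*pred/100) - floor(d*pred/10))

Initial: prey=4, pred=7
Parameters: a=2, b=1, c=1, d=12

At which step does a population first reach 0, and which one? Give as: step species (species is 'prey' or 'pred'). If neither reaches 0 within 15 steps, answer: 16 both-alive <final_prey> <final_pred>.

Answer: 1 pred

Derivation:
Step 1: prey: 4+0-0=4; pred: 7+0-8=0
First extinction: pred at step 1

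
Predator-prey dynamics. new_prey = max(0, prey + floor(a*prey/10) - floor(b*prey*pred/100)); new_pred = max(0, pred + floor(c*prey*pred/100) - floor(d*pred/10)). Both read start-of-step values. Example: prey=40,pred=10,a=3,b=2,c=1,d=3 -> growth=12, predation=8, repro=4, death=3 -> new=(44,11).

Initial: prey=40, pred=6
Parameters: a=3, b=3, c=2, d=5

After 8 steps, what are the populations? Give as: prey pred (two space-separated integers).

Step 1: prey: 40+12-7=45; pred: 6+4-3=7
Step 2: prey: 45+13-9=49; pred: 7+6-3=10
Step 3: prey: 49+14-14=49; pred: 10+9-5=14
Step 4: prey: 49+14-20=43; pred: 14+13-7=20
Step 5: prey: 43+12-25=30; pred: 20+17-10=27
Step 6: prey: 30+9-24=15; pred: 27+16-13=30
Step 7: prey: 15+4-13=6; pred: 30+9-15=24
Step 8: prey: 6+1-4=3; pred: 24+2-12=14

Answer: 3 14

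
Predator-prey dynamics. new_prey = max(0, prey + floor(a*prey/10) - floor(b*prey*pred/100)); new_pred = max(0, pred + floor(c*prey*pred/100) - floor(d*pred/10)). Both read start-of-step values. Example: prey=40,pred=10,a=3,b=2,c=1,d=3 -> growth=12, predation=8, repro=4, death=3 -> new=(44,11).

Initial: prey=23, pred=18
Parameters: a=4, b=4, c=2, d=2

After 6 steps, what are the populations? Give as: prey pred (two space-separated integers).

Answer: 1 14

Derivation:
Step 1: prey: 23+9-16=16; pred: 18+8-3=23
Step 2: prey: 16+6-14=8; pred: 23+7-4=26
Step 3: prey: 8+3-8=3; pred: 26+4-5=25
Step 4: prey: 3+1-3=1; pred: 25+1-5=21
Step 5: prey: 1+0-0=1; pred: 21+0-4=17
Step 6: prey: 1+0-0=1; pred: 17+0-3=14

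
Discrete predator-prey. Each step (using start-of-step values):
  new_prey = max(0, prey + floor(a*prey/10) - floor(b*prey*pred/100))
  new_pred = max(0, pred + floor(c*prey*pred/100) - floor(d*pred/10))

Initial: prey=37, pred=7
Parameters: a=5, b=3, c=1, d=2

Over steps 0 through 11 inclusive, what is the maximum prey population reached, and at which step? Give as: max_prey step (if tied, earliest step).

Step 1: prey: 37+18-7=48; pred: 7+2-1=8
Step 2: prey: 48+24-11=61; pred: 8+3-1=10
Step 3: prey: 61+30-18=73; pred: 10+6-2=14
Step 4: prey: 73+36-30=79; pred: 14+10-2=22
Step 5: prey: 79+39-52=66; pred: 22+17-4=35
Step 6: prey: 66+33-69=30; pred: 35+23-7=51
Step 7: prey: 30+15-45=0; pred: 51+15-10=56
Step 8: prey: 0+0-0=0; pred: 56+0-11=45
Step 9: prey: 0+0-0=0; pred: 45+0-9=36
Step 10: prey: 0+0-0=0; pred: 36+0-7=29
Step 11: prey: 0+0-0=0; pred: 29+0-5=24
Max prey = 79 at step 4

Answer: 79 4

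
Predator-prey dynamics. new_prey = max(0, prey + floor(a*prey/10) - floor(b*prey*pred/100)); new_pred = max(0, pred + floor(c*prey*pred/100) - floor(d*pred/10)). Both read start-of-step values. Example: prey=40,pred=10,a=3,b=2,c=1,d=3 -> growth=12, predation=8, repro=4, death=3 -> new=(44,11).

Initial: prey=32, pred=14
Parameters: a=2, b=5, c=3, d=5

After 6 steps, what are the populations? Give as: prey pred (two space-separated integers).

Step 1: prey: 32+6-22=16; pred: 14+13-7=20
Step 2: prey: 16+3-16=3; pred: 20+9-10=19
Step 3: prey: 3+0-2=1; pred: 19+1-9=11
Step 4: prey: 1+0-0=1; pred: 11+0-5=6
Step 5: prey: 1+0-0=1; pred: 6+0-3=3
Step 6: prey: 1+0-0=1; pred: 3+0-1=2

Answer: 1 2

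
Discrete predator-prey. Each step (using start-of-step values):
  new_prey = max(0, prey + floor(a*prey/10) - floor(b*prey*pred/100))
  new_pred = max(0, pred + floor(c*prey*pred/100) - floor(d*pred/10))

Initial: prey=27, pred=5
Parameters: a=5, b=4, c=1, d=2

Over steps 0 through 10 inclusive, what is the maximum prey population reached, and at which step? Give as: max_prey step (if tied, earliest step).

Answer: 90 6

Derivation:
Step 1: prey: 27+13-5=35; pred: 5+1-1=5
Step 2: prey: 35+17-7=45; pred: 5+1-1=5
Step 3: prey: 45+22-9=58; pred: 5+2-1=6
Step 4: prey: 58+29-13=74; pred: 6+3-1=8
Step 5: prey: 74+37-23=88; pred: 8+5-1=12
Step 6: prey: 88+44-42=90; pred: 12+10-2=20
Step 7: prey: 90+45-72=63; pred: 20+18-4=34
Step 8: prey: 63+31-85=9; pred: 34+21-6=49
Step 9: prey: 9+4-17=0; pred: 49+4-9=44
Step 10: prey: 0+0-0=0; pred: 44+0-8=36
Max prey = 90 at step 6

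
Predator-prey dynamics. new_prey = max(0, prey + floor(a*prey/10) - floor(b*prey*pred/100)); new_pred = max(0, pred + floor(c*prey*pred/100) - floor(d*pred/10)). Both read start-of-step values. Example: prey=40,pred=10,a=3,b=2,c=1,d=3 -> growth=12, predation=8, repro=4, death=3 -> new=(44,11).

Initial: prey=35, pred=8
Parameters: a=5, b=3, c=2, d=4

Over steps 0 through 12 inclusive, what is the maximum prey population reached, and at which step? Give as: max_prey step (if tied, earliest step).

Step 1: prey: 35+17-8=44; pred: 8+5-3=10
Step 2: prey: 44+22-13=53; pred: 10+8-4=14
Step 3: prey: 53+26-22=57; pred: 14+14-5=23
Step 4: prey: 57+28-39=46; pred: 23+26-9=40
Step 5: prey: 46+23-55=14; pred: 40+36-16=60
Step 6: prey: 14+7-25=0; pred: 60+16-24=52
Step 7: prey: 0+0-0=0; pred: 52+0-20=32
Step 8: prey: 0+0-0=0; pred: 32+0-12=20
Step 9: prey: 0+0-0=0; pred: 20+0-8=12
Step 10: prey: 0+0-0=0; pred: 12+0-4=8
Step 11: prey: 0+0-0=0; pred: 8+0-3=5
Step 12: prey: 0+0-0=0; pred: 5+0-2=3
Max prey = 57 at step 3

Answer: 57 3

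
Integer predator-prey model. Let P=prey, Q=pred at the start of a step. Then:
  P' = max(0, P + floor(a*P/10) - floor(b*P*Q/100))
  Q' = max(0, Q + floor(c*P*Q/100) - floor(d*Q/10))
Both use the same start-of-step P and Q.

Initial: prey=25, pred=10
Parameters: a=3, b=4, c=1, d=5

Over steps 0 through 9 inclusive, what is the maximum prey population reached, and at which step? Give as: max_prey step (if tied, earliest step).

Answer: 86 9

Derivation:
Step 1: prey: 25+7-10=22; pred: 10+2-5=7
Step 2: prey: 22+6-6=22; pred: 7+1-3=5
Step 3: prey: 22+6-4=24; pred: 5+1-2=4
Step 4: prey: 24+7-3=28; pred: 4+0-2=2
Step 5: prey: 28+8-2=34; pred: 2+0-1=1
Step 6: prey: 34+10-1=43; pred: 1+0-0=1
Step 7: prey: 43+12-1=54; pred: 1+0-0=1
Step 8: prey: 54+16-2=68; pred: 1+0-0=1
Step 9: prey: 68+20-2=86; pred: 1+0-0=1
Max prey = 86 at step 9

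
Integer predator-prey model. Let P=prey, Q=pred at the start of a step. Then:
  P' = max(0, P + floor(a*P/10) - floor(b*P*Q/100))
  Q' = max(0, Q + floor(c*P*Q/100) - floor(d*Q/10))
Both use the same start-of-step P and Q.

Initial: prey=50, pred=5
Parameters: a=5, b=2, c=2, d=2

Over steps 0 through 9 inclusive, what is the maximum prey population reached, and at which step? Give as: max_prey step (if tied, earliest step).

Answer: 102 3

Derivation:
Step 1: prey: 50+25-5=70; pred: 5+5-1=9
Step 2: prey: 70+35-12=93; pred: 9+12-1=20
Step 3: prey: 93+46-37=102; pred: 20+37-4=53
Step 4: prey: 102+51-108=45; pred: 53+108-10=151
Step 5: prey: 45+22-135=0; pred: 151+135-30=256
Step 6: prey: 0+0-0=0; pred: 256+0-51=205
Step 7: prey: 0+0-0=0; pred: 205+0-41=164
Step 8: prey: 0+0-0=0; pred: 164+0-32=132
Step 9: prey: 0+0-0=0; pred: 132+0-26=106
Max prey = 102 at step 3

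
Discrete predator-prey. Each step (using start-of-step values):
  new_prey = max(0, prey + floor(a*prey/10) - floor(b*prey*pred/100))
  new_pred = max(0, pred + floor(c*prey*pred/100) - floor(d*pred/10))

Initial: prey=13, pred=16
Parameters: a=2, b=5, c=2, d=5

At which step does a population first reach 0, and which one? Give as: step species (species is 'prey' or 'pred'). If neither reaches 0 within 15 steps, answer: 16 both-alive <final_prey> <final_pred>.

Answer: 16 both-alive 2 1

Derivation:
Step 1: prey: 13+2-10=5; pred: 16+4-8=12
Step 2: prey: 5+1-3=3; pred: 12+1-6=7
Step 3: prey: 3+0-1=2; pred: 7+0-3=4
Step 4: prey: 2+0-0=2; pred: 4+0-2=2
Step 5: prey: 2+0-0=2; pred: 2+0-1=1
Step 6: prey: 2+0-0=2; pred: 1+0-0=1
Steps 7-15: state stable at prey=2, pred=1 (no change)
No extinction within 15 steps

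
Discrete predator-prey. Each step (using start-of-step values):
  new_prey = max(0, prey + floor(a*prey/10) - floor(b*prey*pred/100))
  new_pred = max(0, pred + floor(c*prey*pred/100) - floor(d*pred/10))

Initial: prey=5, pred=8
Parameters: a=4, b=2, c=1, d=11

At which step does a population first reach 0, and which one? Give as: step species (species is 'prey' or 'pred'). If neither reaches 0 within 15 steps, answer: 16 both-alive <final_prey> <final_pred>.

Answer: 1 pred

Derivation:
Step 1: prey: 5+2-0=7; pred: 8+0-8=0
First extinction: pred at step 1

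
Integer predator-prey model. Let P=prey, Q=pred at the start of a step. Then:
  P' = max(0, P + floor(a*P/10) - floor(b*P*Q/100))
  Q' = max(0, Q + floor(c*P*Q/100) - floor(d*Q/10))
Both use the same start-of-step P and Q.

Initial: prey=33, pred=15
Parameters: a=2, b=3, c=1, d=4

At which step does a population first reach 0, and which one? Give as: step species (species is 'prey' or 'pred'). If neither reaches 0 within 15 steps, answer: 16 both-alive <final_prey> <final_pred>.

Step 1: prey: 33+6-14=25; pred: 15+4-6=13
Step 2: prey: 25+5-9=21; pred: 13+3-5=11
Step 3: prey: 21+4-6=19; pred: 11+2-4=9
Step 4: prey: 19+3-5=17; pred: 9+1-3=7
Step 5: prey: 17+3-3=17; pred: 7+1-2=6
Step 6: prey: 17+3-3=17; pred: 6+1-2=5
Step 7: prey: 17+3-2=18; pred: 5+0-2=3
Step 8: prey: 18+3-1=20; pred: 3+0-1=2
Step 9: prey: 20+4-1=23; pred: 2+0-0=2
Step 10: prey: 23+4-1=26; pred: 2+0-0=2
Step 11: prey: 26+5-1=30; pred: 2+0-0=2
Step 12: prey: 30+6-1=35; pred: 2+0-0=2
Step 13: prey: 35+7-2=40; pred: 2+0-0=2
Step 14: prey: 40+8-2=46; pred: 2+0-0=2
Step 15: prey: 46+9-2=53; pred: 2+0-0=2
No extinction within 15 steps

Answer: 16 both-alive 53 2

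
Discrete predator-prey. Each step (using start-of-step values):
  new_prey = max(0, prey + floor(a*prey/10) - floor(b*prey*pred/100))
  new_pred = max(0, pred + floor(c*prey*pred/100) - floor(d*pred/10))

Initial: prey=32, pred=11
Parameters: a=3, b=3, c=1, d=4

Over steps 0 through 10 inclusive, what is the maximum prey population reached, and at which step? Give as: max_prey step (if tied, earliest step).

Step 1: prey: 32+9-10=31; pred: 11+3-4=10
Step 2: prey: 31+9-9=31; pred: 10+3-4=9
Step 3: prey: 31+9-8=32; pred: 9+2-3=8
Step 4: prey: 32+9-7=34; pred: 8+2-3=7
Step 5: prey: 34+10-7=37; pred: 7+2-2=7
Step 6: prey: 37+11-7=41; pred: 7+2-2=7
Step 7: prey: 41+12-8=45; pred: 7+2-2=7
Step 8: prey: 45+13-9=49; pred: 7+3-2=8
Step 9: prey: 49+14-11=52; pred: 8+3-3=8
Step 10: prey: 52+15-12=55; pred: 8+4-3=9
Max prey = 55 at step 10

Answer: 55 10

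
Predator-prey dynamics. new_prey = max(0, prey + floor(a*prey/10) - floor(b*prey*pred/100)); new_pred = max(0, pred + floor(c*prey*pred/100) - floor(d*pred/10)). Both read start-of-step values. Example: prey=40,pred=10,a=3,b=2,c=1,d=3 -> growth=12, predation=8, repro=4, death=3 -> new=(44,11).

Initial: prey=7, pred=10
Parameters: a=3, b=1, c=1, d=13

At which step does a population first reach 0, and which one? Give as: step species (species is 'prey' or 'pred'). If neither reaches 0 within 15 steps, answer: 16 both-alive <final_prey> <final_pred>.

Step 1: prey: 7+2-0=9; pred: 10+0-13=0
First extinction: pred at step 1

Answer: 1 pred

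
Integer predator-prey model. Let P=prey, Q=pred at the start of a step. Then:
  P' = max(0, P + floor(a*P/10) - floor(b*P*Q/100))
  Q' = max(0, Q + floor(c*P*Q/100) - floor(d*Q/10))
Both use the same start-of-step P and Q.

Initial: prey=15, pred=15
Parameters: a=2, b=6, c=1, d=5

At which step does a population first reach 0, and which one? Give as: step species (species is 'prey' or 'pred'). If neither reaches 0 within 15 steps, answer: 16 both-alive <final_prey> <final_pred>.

Answer: 16 both-alive 3 1

Derivation:
Step 1: prey: 15+3-13=5; pred: 15+2-7=10
Step 2: prey: 5+1-3=3; pred: 10+0-5=5
Step 3: prey: 3+0-0=3; pred: 5+0-2=3
Step 4: prey: 3+0-0=3; pred: 3+0-1=2
Step 5: prey: 3+0-0=3; pred: 2+0-1=1
Step 6: prey: 3+0-0=3; pred: 1+0-0=1
Steps 7-15: state stable at prey=3, pred=1 (no change)
No extinction within 15 steps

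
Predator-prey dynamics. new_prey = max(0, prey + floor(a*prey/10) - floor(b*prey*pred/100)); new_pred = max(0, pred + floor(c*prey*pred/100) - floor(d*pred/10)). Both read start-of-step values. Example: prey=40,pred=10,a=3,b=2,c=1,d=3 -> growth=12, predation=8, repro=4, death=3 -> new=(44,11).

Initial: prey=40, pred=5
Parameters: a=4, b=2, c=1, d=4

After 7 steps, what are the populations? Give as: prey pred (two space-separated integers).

Step 1: prey: 40+16-4=52; pred: 5+2-2=5
Step 2: prey: 52+20-5=67; pred: 5+2-2=5
Step 3: prey: 67+26-6=87; pred: 5+3-2=6
Step 4: prey: 87+34-10=111; pred: 6+5-2=9
Step 5: prey: 111+44-19=136; pred: 9+9-3=15
Step 6: prey: 136+54-40=150; pred: 15+20-6=29
Step 7: prey: 150+60-87=123; pred: 29+43-11=61

Answer: 123 61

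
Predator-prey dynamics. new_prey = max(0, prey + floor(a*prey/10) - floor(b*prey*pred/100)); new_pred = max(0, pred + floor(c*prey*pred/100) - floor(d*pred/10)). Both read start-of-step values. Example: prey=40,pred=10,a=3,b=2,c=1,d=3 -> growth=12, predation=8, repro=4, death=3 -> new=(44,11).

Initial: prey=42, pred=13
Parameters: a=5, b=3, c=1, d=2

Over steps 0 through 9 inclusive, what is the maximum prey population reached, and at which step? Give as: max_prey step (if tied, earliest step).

Step 1: prey: 42+21-16=47; pred: 13+5-2=16
Step 2: prey: 47+23-22=48; pred: 16+7-3=20
Step 3: prey: 48+24-28=44; pred: 20+9-4=25
Step 4: prey: 44+22-33=33; pred: 25+11-5=31
Step 5: prey: 33+16-30=19; pred: 31+10-6=35
Step 6: prey: 19+9-19=9; pred: 35+6-7=34
Step 7: prey: 9+4-9=4; pred: 34+3-6=31
Step 8: prey: 4+2-3=3; pred: 31+1-6=26
Step 9: prey: 3+1-2=2; pred: 26+0-5=21
Max prey = 48 at step 2

Answer: 48 2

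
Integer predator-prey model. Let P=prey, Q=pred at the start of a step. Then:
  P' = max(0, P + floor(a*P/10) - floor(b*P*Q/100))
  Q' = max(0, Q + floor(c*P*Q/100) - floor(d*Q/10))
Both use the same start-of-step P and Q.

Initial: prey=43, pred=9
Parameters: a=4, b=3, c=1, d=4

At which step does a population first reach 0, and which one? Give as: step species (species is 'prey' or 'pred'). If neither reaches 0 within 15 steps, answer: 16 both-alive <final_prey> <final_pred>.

Answer: 16 both-alive 17 3

Derivation:
Step 1: prey: 43+17-11=49; pred: 9+3-3=9
Step 2: prey: 49+19-13=55; pred: 9+4-3=10
Step 3: prey: 55+22-16=61; pred: 10+5-4=11
Step 4: prey: 61+24-20=65; pred: 11+6-4=13
Step 5: prey: 65+26-25=66; pred: 13+8-5=16
Step 6: prey: 66+26-31=61; pred: 16+10-6=20
Step 7: prey: 61+24-36=49; pred: 20+12-8=24
Step 8: prey: 49+19-35=33; pred: 24+11-9=26
Step 9: prey: 33+13-25=21; pred: 26+8-10=24
Step 10: prey: 21+8-15=14; pred: 24+5-9=20
Step 11: prey: 14+5-8=11; pred: 20+2-8=14
Step 12: prey: 11+4-4=11; pred: 14+1-5=10
Step 13: prey: 11+4-3=12; pred: 10+1-4=7
Step 14: prey: 12+4-2=14; pred: 7+0-2=5
Step 15: prey: 14+5-2=17; pred: 5+0-2=3
No extinction within 15 steps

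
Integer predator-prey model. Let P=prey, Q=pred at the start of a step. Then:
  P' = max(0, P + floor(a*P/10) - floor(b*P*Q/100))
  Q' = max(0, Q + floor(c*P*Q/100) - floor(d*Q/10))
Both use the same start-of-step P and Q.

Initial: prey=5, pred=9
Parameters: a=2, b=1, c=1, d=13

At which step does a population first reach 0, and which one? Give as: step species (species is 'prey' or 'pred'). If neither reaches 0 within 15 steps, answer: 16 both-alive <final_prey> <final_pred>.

Answer: 1 pred

Derivation:
Step 1: prey: 5+1-0=6; pred: 9+0-11=0
First extinction: pred at step 1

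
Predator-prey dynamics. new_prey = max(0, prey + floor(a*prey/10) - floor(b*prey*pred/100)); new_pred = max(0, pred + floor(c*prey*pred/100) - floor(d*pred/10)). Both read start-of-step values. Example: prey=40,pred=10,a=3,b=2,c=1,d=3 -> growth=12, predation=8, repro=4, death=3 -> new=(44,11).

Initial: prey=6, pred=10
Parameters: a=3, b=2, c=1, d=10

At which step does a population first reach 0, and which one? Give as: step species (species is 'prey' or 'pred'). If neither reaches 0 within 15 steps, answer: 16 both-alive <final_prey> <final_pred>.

Answer: 1 pred

Derivation:
Step 1: prey: 6+1-1=6; pred: 10+0-10=0
First extinction: pred at step 1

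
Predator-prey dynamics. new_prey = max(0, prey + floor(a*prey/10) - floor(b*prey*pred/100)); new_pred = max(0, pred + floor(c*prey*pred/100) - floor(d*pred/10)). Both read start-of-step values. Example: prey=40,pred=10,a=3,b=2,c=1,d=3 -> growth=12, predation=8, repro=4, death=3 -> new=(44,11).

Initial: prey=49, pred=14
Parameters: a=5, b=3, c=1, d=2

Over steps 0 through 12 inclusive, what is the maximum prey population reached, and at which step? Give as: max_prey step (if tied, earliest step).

Answer: 53 1

Derivation:
Step 1: prey: 49+24-20=53; pred: 14+6-2=18
Step 2: prey: 53+26-28=51; pred: 18+9-3=24
Step 3: prey: 51+25-36=40; pred: 24+12-4=32
Step 4: prey: 40+20-38=22; pred: 32+12-6=38
Step 5: prey: 22+11-25=8; pred: 38+8-7=39
Step 6: prey: 8+4-9=3; pred: 39+3-7=35
Step 7: prey: 3+1-3=1; pred: 35+1-7=29
Step 8: prey: 1+0-0=1; pred: 29+0-5=24
Step 9: prey: 1+0-0=1; pred: 24+0-4=20
Step 10: prey: 1+0-0=1; pred: 20+0-4=16
Step 11: prey: 1+0-0=1; pred: 16+0-3=13
Step 12: prey: 1+0-0=1; pred: 13+0-2=11
Max prey = 53 at step 1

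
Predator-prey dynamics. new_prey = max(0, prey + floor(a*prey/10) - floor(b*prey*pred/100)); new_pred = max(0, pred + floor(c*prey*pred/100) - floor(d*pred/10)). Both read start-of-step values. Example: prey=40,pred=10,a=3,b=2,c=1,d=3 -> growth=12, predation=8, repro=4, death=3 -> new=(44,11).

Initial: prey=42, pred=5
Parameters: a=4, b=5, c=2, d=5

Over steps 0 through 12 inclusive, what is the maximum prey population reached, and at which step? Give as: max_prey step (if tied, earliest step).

Step 1: prey: 42+16-10=48; pred: 5+4-2=7
Step 2: prey: 48+19-16=51; pred: 7+6-3=10
Step 3: prey: 51+20-25=46; pred: 10+10-5=15
Step 4: prey: 46+18-34=30; pred: 15+13-7=21
Step 5: prey: 30+12-31=11; pred: 21+12-10=23
Step 6: prey: 11+4-12=3; pred: 23+5-11=17
Step 7: prey: 3+1-2=2; pred: 17+1-8=10
Step 8: prey: 2+0-1=1; pred: 10+0-5=5
Step 9: prey: 1+0-0=1; pred: 5+0-2=3
Step 10: prey: 1+0-0=1; pred: 3+0-1=2
Step 11: prey: 1+0-0=1; pred: 2+0-1=1
Step 12: prey: 1+0-0=1; pred: 1+0-0=1
Max prey = 51 at step 2

Answer: 51 2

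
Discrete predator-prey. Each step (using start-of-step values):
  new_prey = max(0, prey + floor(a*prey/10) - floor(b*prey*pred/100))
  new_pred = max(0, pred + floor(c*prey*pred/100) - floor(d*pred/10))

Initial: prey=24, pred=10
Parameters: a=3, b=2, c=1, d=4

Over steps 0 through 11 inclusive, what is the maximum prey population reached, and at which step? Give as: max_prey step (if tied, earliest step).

Step 1: prey: 24+7-4=27; pred: 10+2-4=8
Step 2: prey: 27+8-4=31; pred: 8+2-3=7
Step 3: prey: 31+9-4=36; pred: 7+2-2=7
Step 4: prey: 36+10-5=41; pred: 7+2-2=7
Step 5: prey: 41+12-5=48; pred: 7+2-2=7
Step 6: prey: 48+14-6=56; pred: 7+3-2=8
Step 7: prey: 56+16-8=64; pred: 8+4-3=9
Step 8: prey: 64+19-11=72; pred: 9+5-3=11
Step 9: prey: 72+21-15=78; pred: 11+7-4=14
Step 10: prey: 78+23-21=80; pred: 14+10-5=19
Step 11: prey: 80+24-30=74; pred: 19+15-7=27
Max prey = 80 at step 10

Answer: 80 10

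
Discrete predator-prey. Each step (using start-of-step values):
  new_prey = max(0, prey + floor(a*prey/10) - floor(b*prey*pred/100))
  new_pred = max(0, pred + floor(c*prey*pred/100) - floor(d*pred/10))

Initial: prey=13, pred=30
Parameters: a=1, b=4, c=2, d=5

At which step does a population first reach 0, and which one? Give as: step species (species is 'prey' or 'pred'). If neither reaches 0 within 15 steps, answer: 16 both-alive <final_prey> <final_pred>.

Answer: 1 prey

Derivation:
Step 1: prey: 13+1-15=0; pred: 30+7-15=22
First extinction: prey at step 1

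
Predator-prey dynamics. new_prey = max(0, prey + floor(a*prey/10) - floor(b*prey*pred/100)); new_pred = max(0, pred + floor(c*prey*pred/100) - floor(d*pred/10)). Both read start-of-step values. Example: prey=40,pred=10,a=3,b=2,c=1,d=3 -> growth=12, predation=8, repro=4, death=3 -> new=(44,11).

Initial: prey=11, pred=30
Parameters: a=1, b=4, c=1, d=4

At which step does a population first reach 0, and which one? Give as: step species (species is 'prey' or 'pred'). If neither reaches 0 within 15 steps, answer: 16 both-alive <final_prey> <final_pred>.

Step 1: prey: 11+1-13=0; pred: 30+3-12=21
First extinction: prey at step 1

Answer: 1 prey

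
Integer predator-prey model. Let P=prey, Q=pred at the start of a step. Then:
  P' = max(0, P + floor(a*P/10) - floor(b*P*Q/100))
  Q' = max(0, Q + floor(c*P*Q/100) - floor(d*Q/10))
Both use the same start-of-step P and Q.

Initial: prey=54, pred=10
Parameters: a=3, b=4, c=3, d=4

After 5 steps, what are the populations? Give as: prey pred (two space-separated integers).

Answer: 0 20

Derivation:
Step 1: prey: 54+16-21=49; pred: 10+16-4=22
Step 2: prey: 49+14-43=20; pred: 22+32-8=46
Step 3: prey: 20+6-36=0; pred: 46+27-18=55
Step 4: prey: 0+0-0=0; pred: 55+0-22=33
Step 5: prey: 0+0-0=0; pred: 33+0-13=20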